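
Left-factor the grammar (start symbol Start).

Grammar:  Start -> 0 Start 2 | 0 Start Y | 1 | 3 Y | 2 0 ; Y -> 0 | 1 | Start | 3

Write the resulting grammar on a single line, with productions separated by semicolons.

Start has alternatives sharing prefix '0 Start': factor to Start → 0 Start Start1 with Start1 → 2 | Y.

Start -> 1 | 3 Y | 2 0 | 0 Start Start1; Y -> 0 | 1 | Start | 3; Start1 -> 2 | Y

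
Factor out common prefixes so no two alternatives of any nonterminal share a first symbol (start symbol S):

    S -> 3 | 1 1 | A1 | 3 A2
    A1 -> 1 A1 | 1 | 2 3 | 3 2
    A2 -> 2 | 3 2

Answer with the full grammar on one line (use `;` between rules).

S has alternatives sharing prefix '3': factor to S → 3 S' with S' → ε | A2.
A1 has alternatives sharing prefix '1': factor to A1 → 1 A1' with A1' → A1 | ε.

S -> 1 1 | A1 | 3 S'; A1 -> 2 3 | 3 2 | 1 A1'; A2 -> 2 | 3 2; S' -> eps | A2; A1' -> A1 | eps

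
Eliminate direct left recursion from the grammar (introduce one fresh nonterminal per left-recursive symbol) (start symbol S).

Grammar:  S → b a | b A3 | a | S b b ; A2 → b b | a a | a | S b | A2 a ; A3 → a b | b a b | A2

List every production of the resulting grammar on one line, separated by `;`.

S → b a S' | b A3 S' | a S'; A2 → b b A2' | a a A2' | a A2' | S b A2'; A3 → a b | b a b | A2; S' → b b S' | ε; A2' → a A2' | ε

S, A2 are directly left-recursive.
For S: α = {b b}, β = {b a, b A3, a}. Rewrite as S → β S' and S' → α S' | ε.
For A2: α = {a}, β = {b b, a a, a, S b}. Rewrite as A2 → β A2' and A2' → α A2' | ε.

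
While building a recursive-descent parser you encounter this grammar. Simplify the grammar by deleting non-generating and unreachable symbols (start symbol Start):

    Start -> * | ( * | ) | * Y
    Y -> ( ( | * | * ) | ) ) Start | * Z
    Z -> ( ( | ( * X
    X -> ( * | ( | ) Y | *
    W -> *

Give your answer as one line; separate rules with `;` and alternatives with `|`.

Start -> * | ( * | ) | * Y; Y -> ( ( | * | * ) | ) ) Start | * Z; Z -> ( ( | ( * X; X -> ( * | ( | ) Y | *

Generating nonterminals: {Start, W, X, Y, Z}.
Reachable from Start after that: {Start, X, Y, Z}.
Removed useless symbols: {W} and every production mentioning them.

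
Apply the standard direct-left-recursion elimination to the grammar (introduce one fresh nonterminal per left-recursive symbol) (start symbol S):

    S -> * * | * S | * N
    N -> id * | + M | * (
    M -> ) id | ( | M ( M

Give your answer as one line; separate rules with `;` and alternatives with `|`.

Left recursion appears on M.
For M: α = {( M}, β = {) id, (}. Rewrite as M → β M' and M' → α M' | ε.

S -> * * | * S | * N; N -> id * | + M | * (; M -> ) id M' | ( M'; M' -> ( M M' | ε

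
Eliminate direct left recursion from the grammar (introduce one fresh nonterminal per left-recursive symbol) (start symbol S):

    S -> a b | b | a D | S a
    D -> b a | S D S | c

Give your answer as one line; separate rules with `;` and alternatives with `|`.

S -> a b S' | b S' | a D S'; D -> b a | S D S | c; S' -> a S' | epsilon

S is directly left-recursive.
For S: α = {a}, β = {a b, b, a D}. Rewrite as S → β S' and S' → α S' | ε.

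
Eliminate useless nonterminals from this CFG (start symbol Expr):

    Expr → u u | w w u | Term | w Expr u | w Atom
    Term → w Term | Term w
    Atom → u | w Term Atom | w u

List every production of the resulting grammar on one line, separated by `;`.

Generating nonterminals: {Atom, Expr}.
Reachable from Expr after that: {Atom, Expr}.
Removed useless symbols: {Term} and every production mentioning them.

Expr → u u | w w u | w Expr u | w Atom; Atom → u | w u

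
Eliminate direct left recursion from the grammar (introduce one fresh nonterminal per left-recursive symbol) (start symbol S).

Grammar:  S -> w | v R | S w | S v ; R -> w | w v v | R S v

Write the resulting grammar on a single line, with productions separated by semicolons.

S, R are directly left-recursive.
For S: α = {w, v}, β = {w, v R}. Rewrite as S → β S' and S' → α S' | ε.
For R: α = {S v}, β = {w, w v v}. Rewrite as R → β R' and R' → α R' | ε.

S -> w S' | v R S'; R -> w R' | w v v R'; S' -> w S' | v S' | epsilon; R' -> S v R' | epsilon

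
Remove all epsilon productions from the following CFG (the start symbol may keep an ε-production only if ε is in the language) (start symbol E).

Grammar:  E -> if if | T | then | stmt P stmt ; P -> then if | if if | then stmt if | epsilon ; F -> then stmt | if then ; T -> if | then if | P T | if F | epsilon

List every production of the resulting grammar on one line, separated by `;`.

The nullable symbols are {E, P, T}.
ε ∈ L(G) since E is nullable, so keep E → ε.
Expand every rule over subsets of its nullable positions: E → stmt P stmt gives stmt P stmt | stmt stmt. T → P T gives P T | P.

E -> if if | T | then | stmt P stmt | stmt stmt | epsilon; P -> then if | if if | then stmt if; F -> then stmt | if then; T -> if | then if | P T | P | if F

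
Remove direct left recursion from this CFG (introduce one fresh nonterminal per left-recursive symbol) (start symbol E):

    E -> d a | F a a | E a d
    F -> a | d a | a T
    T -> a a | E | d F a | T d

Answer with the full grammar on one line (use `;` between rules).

E -> d a E' | F a a E'; F -> a | d a | a T; T -> a a T' | E T' | d F a T'; E' -> a d E' | ε; T' -> d T' | ε

E, T are directly left-recursive.
For E: α = {a d}, β = {d a, F a a}. Rewrite as E → β E' and E' → α E' | ε.
For T: α = {d}, β = {a a, E, d F a}. Rewrite as T → β T' and T' → α T' | ε.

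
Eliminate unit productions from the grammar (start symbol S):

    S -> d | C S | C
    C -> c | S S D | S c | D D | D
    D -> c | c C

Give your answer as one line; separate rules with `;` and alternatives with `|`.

S -> c | c C | S S D | S c | D D | d | C S; C -> c | S S D | S c | D D | c C; D -> c | c C

Unit pairs: C ⇒* {D}; S ⇒* {C, D}.
Replace each nonterminal's rules with the union of the non-unit rules of every nonterminal it unit-derives.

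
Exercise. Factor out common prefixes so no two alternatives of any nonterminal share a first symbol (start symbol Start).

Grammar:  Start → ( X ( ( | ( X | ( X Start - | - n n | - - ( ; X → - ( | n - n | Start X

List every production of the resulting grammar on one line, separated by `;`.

Start has alternatives sharing prefix '( X': factor to Start → ( X Start1 with Start1 → ( ( | ε | Start -.
Start has alternatives sharing prefix '-': factor to Start → - Start2 with Start2 → n n | - (.

Start → ( X Start1 | - Start2; X → - ( | n - n | Start X; Start1 → ( ( | ε | Start -; Start2 → n n | - (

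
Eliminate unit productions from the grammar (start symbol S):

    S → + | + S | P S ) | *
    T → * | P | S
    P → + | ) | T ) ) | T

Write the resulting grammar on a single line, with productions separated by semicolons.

S → + | + S | P S ) | *; T → + | + S | P S ) | * | ) | T ) ); P → + | + S | P S ) | * | ) | T ) )

Unit pairs: P ⇒* {S, T}; T ⇒* {P, S}.
Replace each nonterminal's rules with the union of the non-unit rules of every nonterminal it unit-derives.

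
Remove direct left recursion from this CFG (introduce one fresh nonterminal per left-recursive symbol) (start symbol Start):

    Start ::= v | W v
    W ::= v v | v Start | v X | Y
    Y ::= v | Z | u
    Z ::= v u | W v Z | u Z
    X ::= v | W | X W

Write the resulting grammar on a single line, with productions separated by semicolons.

Start ::= v | W v; W ::= v v | v Start | v X | Y; Y ::= v | Z | u; Z ::= v u | W v Z | u Z; X ::= v X1 | W X1; X1 ::= W X1 | ε

Directly left-recursive nonterminal: X.
For X: α = {W}, β = {v, W}. Rewrite as X → β X1 and X1 → α X1 | ε.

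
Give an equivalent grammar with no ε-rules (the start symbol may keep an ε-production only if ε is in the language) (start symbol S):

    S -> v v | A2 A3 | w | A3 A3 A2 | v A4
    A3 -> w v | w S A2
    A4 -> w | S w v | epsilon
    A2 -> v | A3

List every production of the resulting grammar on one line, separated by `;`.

S -> v v | A2 A3 | w | A3 A3 A2 | v A4 | v; A3 -> w v | w S A2; A4 -> w | S w v; A2 -> v | A3

Nullable nonterminals: {A4}.
ε ∉ L(G), so no ε-production is kept.
For each production, add variants omitting each subset of nullable occurrences: S → v A4 gives v A4 | v.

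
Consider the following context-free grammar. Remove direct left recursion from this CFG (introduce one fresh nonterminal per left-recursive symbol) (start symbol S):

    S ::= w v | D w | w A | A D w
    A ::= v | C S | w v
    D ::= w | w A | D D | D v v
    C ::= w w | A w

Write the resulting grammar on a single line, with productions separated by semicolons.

S ::= w v | D w | w A | A D w; A ::= v | C S | w v; D ::= w D' | w A D'; C ::= w w | A w; D' ::= D D' | v v D' | eps

Left recursion appears on D.
For D: α = {D, v v}, β = {w, w A}. Rewrite as D → β D' and D' → α D' | ε.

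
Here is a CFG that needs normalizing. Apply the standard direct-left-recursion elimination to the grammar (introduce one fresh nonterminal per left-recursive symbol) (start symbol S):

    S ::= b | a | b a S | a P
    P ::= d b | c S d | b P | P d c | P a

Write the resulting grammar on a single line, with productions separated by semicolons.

S ::= b | a | b a S | a P; P ::= d b P' | c S d P' | b P P'; P' ::= d c P' | a P' | ε

Left recursion appears on P.
For P: α = {d c, a}, β = {d b, c S d, b P}. Rewrite as P → β P' and P' → α P' | ε.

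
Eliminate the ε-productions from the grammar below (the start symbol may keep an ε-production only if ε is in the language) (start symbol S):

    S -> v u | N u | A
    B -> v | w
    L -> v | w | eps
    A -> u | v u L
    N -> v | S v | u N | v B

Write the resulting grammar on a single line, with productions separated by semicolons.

Nullable nonterminals: {L}.
ε ∉ L(G), so no ε-production is kept.
For each production, add variants omitting each subset of nullable occurrences: A → v u L gives v u L | v u.

S -> v u | N u | A; B -> v | w; L -> v | w; A -> u | v u L | v u; N -> v | S v | u N | v B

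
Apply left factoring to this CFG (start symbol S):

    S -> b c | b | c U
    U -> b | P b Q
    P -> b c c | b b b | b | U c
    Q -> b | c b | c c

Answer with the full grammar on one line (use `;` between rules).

S -> c U | b S'; U -> b | P b Q; P -> U c | b P'; Q -> b | c Q'; S' -> c | ε; P' -> c c | b b | ε; Q' -> b | c

S has alternatives sharing prefix 'b': factor to S → b S' with S' → c | ε.
P has alternatives sharing prefix 'b': factor to P → b P' with P' → c c | b b | ε.
Q has alternatives sharing prefix 'c': factor to Q → c Q' with Q' → b | c.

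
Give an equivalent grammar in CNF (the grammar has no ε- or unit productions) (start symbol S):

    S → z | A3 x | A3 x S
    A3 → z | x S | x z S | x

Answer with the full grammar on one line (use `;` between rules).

S → z | A3 X1 | A3 Y1; A3 → z | X1 S | X1 Y2 | x; X1 → x; X2 → z; Y1 → X1 S; Y2 → X2 S

Introduce a nonterminal for each terminal appearing in a rule of length ≥ 2: X1 → x, X2 → z.
Binarize each right-hand side of length ≥ 3 by chaining fresh nonterminals (Y1, Y2, …): affected rules were S → A3 X1 S; A3 → X1 X2 S.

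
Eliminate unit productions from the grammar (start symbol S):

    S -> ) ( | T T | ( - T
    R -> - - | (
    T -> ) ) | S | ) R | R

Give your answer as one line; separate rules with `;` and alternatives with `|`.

Unit pairs: T ⇒* {R, S}.
Replace each nonterminal's rules with the union of the non-unit rules of every nonterminal it unit-derives.

S -> ) ( | T T | ( - T; R -> - - | (; T -> ) ( | T T | ( - T | - - | ( | ) ) | ) R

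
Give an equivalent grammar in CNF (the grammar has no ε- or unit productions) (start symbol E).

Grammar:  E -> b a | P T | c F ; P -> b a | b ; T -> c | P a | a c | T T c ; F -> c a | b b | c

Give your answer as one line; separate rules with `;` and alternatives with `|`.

E -> X1 X2 | P T | X3 F; P -> X1 X2 | b; T -> c | P X2 | X2 X3 | T Y1; F -> X3 X2 | X1 X1 | c; X1 -> b; X2 -> a; X3 -> c; Y1 -> T X3

Introduce a nonterminal for each terminal appearing in a rule of length ≥ 2: X1 → b, X2 → a, X3 → c.
Binarize each right-hand side of length ≥ 3 by chaining fresh nonterminals (Y1, Y2, …): affected rules were T → T T X3.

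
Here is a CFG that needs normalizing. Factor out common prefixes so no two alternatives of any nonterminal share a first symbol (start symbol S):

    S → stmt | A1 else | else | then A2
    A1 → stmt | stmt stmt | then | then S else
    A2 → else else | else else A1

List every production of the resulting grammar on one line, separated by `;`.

S → stmt | A1 else | else | then A2; A1 → stmt A1' | then A1''; A2 → else else A2'; A1' → ε | stmt; A1'' → ε | S else; A2' → ε | A1

A1 has alternatives sharing prefix 'stmt': factor to A1 → stmt A1' with A1' → ε | stmt.
A1 has alternatives sharing prefix 'then': factor to A1 → then A1'' with A1'' → ε | S else.
A2 has alternatives sharing prefix 'else else': factor to A2 → else else A2' with A2' → ε | A1.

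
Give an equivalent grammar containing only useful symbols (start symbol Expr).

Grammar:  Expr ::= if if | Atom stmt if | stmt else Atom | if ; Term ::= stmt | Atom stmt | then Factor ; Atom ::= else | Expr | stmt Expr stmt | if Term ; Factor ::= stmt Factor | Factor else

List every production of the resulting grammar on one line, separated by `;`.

Expr ::= if if | Atom stmt if | stmt else Atom | if; Term ::= stmt | Atom stmt; Atom ::= else | Expr | stmt Expr stmt | if Term

Generating nonterminals: {Atom, Expr, Term}.
Reachable from Expr after that: {Atom, Expr, Term}.
Removed useless symbols: {Factor} and every production mentioning them.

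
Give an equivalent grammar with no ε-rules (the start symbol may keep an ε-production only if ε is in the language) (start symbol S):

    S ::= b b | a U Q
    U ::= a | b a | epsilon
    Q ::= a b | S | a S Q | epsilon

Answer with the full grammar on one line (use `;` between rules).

The nullable symbols are {Q, U}.
ε ∉ L(G), so no ε-production is kept.
Expand every rule over subsets of its nullable positions: S → a U Q gives a U Q | a U | a Q | a. Q → a S Q gives a S Q | a S.

S ::= b b | a U Q | a U | a Q | a; U ::= a | b a; Q ::= a b | S | a S Q | a S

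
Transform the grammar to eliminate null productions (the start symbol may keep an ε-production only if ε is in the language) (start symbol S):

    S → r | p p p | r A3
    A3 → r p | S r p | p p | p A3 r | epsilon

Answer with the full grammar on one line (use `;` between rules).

S → r | p p p | r A3; A3 → r p | S r p | p p | p A3 r | p r

Nullable set = {A3}.
ε ∉ L(G), so no ε-production is kept.
Add the nullable-subset variants: A3 → p A3 r gives p A3 r | p r.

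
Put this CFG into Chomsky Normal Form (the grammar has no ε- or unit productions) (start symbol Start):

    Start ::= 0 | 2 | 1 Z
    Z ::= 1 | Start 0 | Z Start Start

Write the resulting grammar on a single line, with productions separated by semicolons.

Start ::= 0 | 2 | X1 Z; Z ::= 1 | Start X2 | Z Y1; X1 ::= 1; X2 ::= 0; Y1 ::= Start Start

Introduce a nonterminal for each terminal appearing in a rule of length ≥ 2: X1 → 1, X2 → 0.
Binarize each right-hand side of length ≥ 3 by chaining fresh nonterminals (Y1, Y2, …): affected rules were Z → Z Start Start.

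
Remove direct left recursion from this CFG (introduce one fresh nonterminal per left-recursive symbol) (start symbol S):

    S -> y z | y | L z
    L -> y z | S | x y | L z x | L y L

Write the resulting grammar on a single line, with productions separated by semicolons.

Left recursion appears on L.
For L: α = {z x, y L}, β = {y z, S, x y}. Rewrite as L → β L' and L' → α L' | ε.

S -> y z | y | L z; L -> y z L' | S L' | x y L'; L' -> z x L' | y L L' | ε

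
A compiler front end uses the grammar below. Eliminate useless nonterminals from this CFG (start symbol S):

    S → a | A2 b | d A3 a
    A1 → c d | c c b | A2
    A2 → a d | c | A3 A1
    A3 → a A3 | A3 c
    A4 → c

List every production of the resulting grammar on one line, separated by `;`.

Generating nonterminals: {A1, A2, A4, S}.
Reachable from S after that: {A2, S}.
Removed useless symbols: {A1, A3, A4} and every production mentioning them.

S → a | A2 b; A2 → a d | c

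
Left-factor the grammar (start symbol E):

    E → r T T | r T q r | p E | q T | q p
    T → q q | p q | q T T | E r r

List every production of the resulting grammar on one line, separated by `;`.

E → p E | r T E' | q E''; T → p q | E r r | q T'; E' → T | q r; E'' → T | p; T' → q | T T

E has alternatives sharing prefix 'r T': factor to E → r T E' with E' → T | q r.
E has alternatives sharing prefix 'q': factor to E → q E'' with E'' → T | p.
T has alternatives sharing prefix 'q': factor to T → q T' with T' → q | T T.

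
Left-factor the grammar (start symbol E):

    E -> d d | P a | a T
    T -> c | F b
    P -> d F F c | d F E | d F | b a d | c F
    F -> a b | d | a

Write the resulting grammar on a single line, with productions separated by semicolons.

E -> d d | P a | a T; T -> c | F b; P -> b a d | c F | d F P'; F -> d | a F'; P' -> F c | E | ε; F' -> b | ε

P has alternatives sharing prefix 'd F': factor to P → d F P' with P' → F c | E | ε.
F has alternatives sharing prefix 'a': factor to F → a F' with F' → b | ε.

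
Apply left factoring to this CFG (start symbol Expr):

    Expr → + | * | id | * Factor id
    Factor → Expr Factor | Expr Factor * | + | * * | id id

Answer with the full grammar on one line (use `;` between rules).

Expr → + | id | * Expr1; Factor → + | * * | id id | Expr Factor Factor1; Expr1 → ε | Factor id; Factor1 → ε | *

Expr has alternatives sharing prefix '*': factor to Expr → * Expr1 with Expr1 → ε | Factor id.
Factor has alternatives sharing prefix 'Expr Factor': factor to Factor → Expr Factor Factor1 with Factor1 → ε | *.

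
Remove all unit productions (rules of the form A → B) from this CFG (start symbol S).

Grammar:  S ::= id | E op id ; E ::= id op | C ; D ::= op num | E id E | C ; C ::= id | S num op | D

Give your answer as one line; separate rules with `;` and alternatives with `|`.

S ::= id | E op id; E ::= id op | id | S num op | op num | E id E; D ::= id | S num op | op num | E id E; C ::= id | S num op | op num | E id E

Unit pairs: C ⇒* {D}; D ⇒* {C}; E ⇒* {C, D}.
For every A with A ⇒* B via unit rules, add B's non-unit alternatives to A; then delete every rule of the form X → Y.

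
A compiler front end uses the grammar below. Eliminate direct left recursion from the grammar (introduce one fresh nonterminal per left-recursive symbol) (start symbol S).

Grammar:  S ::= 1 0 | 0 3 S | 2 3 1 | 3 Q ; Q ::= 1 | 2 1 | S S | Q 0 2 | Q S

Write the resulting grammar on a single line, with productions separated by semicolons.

S ::= 1 0 | 0 3 S | 2 3 1 | 3 Q; Q ::= 1 Q' | 2 1 Q' | S S Q'; Q' ::= 0 2 Q' | S Q' | ε

Q is directly left-recursive.
For Q: α = {0 2, S}, β = {1, 2 1, S S}. Rewrite as Q → β Q' and Q' → α Q' | ε.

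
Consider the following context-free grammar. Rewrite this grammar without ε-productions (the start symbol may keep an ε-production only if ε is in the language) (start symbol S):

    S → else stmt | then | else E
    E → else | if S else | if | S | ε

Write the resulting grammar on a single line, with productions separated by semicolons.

Nullable set = {E}.
ε ∉ L(G), so no ε-production is kept.
Expand every rule over subsets of its nullable positions: S → else E gives else E | else.

S → else stmt | then | else E | else; E → else | if S else | if | S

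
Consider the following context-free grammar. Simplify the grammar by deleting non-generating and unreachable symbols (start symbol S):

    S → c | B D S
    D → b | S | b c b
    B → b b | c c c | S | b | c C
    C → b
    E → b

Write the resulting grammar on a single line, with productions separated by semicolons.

S → c | B D S; D → b | S | b c b; B → b b | c c c | S | b | c C; C → b

Generating nonterminals: {B, C, D, E, S}.
Reachable from S after that: {B, C, D, S}.
Removed useless symbols: {E} and every production mentioning them.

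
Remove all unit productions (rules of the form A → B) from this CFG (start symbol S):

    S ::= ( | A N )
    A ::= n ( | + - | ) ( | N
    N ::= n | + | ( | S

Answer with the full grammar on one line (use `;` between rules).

Unit pairs: A ⇒* {N, S}; N ⇒* {S}.
For every A with A ⇒* B via unit rules, add B's non-unit alternatives to A; then delete every rule of the form X → Y.

S ::= ( | A N ); A ::= ( | A N ) | n | + | n ( | + - | ) (; N ::= ( | A N ) | n | +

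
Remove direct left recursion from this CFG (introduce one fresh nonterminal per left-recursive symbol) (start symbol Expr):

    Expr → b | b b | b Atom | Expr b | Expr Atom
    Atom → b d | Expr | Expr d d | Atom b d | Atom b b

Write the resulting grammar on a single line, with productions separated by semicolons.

Left recursion appears on Expr, Atom.
For Expr: α = {b, Atom}, β = {b, b b, b Atom}. Rewrite as Expr → β Expr1 and Expr1 → α Expr1 | ε.
For Atom: α = {b d, b b}, β = {b d, Expr, Expr d d}. Rewrite as Atom → β Atom1 and Atom1 → α Atom1 | ε.

Expr → b Expr1 | b b Expr1 | b Atom Expr1; Atom → b d Atom1 | Expr Atom1 | Expr d d Atom1; Expr1 → b Expr1 | Atom Expr1 | ε; Atom1 → b d Atom1 | b b Atom1 | ε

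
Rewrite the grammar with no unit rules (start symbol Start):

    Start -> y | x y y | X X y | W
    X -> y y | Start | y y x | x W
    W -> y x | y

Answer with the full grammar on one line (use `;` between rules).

Start -> y | x y y | X X y | y x; X -> y | x y y | X X y | y y | y y x | x W | y x; W -> y x | y

Unit pairs: Start ⇒* {W}; X ⇒* {Start, W}.
For every A with A ⇒* B via unit rules, add B's non-unit alternatives to A; then delete every rule of the form X → Y.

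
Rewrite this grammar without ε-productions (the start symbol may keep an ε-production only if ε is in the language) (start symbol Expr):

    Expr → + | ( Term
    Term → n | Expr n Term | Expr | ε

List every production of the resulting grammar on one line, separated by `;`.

Expr → + | ( Term | (; Term → n | Expr n Term | Expr n | Expr

The nullable symbols are {Term}.
ε ∉ L(G), so no ε-production is kept.
For each production, add variants omitting each subset of nullable occurrences: Expr → ( Term gives ( Term | (. Term → Expr n Term gives Expr n Term | Expr n.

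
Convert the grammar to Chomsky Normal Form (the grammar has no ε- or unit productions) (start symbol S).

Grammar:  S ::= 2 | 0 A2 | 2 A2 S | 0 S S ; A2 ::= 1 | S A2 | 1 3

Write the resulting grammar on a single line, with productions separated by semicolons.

Introduce a nonterminal for each terminal appearing in a rule of length ≥ 2: X1 → 0, X2 → 2, X3 → 1, X4 → 3.
Binarize each right-hand side of length ≥ 3 by chaining fresh nonterminals (Y1, Y2, …): affected rules were S → X2 A2 S; S → X1 S S.

S ::= 2 | X1 A2 | X2 Y1 | X1 Y2; A2 ::= 1 | S A2 | X3 X4; X1 ::= 0; X2 ::= 2; X3 ::= 1; X4 ::= 3; Y1 ::= A2 S; Y2 ::= S S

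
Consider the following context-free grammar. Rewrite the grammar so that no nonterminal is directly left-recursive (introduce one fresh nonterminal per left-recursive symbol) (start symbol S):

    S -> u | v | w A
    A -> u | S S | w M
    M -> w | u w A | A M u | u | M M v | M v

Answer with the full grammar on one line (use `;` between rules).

Left recursion appears on M.
For M: α = {M v, v}, β = {w, u w A, A M u, u}. Rewrite as M → β M' and M' → α M' | ε.

S -> u | v | w A; A -> u | S S | w M; M -> w M' | u w A M' | A M u M' | u M'; M' -> M v M' | v M' | ε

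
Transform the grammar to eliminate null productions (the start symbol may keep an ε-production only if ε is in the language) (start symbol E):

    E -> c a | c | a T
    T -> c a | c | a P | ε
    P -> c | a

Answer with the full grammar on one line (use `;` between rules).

E -> c a | c | a T | a; T -> c a | c | a P; P -> c | a

Nullable nonterminals: {T}.
ε ∉ L(G), so no ε-production is kept.
Add the nullable-subset variants: E → a T gives a T | a.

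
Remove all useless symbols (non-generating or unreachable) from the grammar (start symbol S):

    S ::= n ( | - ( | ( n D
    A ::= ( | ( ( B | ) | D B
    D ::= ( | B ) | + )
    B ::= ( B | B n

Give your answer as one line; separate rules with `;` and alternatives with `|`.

Generating nonterminals: {A, D, S}.
Reachable from S after that: {D, S}.
Removed useless symbols: {A, B} and every production mentioning them.

S ::= n ( | - ( | ( n D; D ::= ( | + )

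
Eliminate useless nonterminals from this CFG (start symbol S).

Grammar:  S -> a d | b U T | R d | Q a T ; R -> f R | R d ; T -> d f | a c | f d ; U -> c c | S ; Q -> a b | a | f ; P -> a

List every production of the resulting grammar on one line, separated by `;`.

S -> a d | b U T | Q a T; T -> d f | a c | f d; U -> c c | S; Q -> a b | a | f

Generating nonterminals: {P, Q, S, T, U}.
Reachable from S after that: {Q, S, T, U}.
Removed useless symbols: {P, R} and every production mentioning them.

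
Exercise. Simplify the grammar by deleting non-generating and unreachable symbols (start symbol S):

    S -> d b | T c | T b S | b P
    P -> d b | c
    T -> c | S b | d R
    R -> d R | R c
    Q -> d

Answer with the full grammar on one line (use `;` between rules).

S -> d b | T c | T b S | b P; P -> d b | c; T -> c | S b

Generating nonterminals: {P, Q, S, T}.
Reachable from S after that: {P, S, T}.
Removed useless symbols: {Q, R} and every production mentioning them.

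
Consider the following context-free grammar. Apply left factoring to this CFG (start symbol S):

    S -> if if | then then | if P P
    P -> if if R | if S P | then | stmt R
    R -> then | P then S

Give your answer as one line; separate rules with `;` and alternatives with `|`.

S -> then then | if S'; P -> then | stmt R | if P'; R -> then | P then S; S' -> if | P P; P' -> if R | S P

S has alternatives sharing prefix 'if': factor to S → if S' with S' → if | P P.
P has alternatives sharing prefix 'if': factor to P → if P' with P' → if R | S P.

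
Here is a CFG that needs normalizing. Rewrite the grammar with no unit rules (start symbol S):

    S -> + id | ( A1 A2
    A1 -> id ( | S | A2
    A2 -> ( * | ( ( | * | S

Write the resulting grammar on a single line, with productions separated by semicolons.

S -> + id | ( A1 A2; A1 -> ( * | ( ( | * | id ( | + id | ( A1 A2; A2 -> ( * | ( ( | * | + id | ( A1 A2

Unit pairs: A1 ⇒* {A2, S}; A2 ⇒* {S}.
Replace each nonterminal's rules with the union of the non-unit rules of every nonterminal it unit-derives.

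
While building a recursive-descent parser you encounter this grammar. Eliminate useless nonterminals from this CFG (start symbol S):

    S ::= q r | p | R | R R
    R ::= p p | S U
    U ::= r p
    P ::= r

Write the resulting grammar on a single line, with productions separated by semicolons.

Generating nonterminals: {P, R, S, U}.
Reachable from S after that: {R, S, U}.
Removed useless symbols: {P} and every production mentioning them.

S ::= q r | p | R | R R; R ::= p p | S U; U ::= r p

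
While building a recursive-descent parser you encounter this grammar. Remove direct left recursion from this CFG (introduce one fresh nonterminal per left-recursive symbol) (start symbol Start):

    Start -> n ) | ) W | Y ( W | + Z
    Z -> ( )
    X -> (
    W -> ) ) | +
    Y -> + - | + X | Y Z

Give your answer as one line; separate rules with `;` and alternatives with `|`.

Start -> n ) | ) W | Y ( W | + Z; Z -> ( ); X -> (; W -> ) ) | +; Y -> + - Y1 | + X Y1; Y1 -> Z Y1 | ε

Left recursion appears on Y.
For Y: α = {Z}, β = {+ -, + X}. Rewrite as Y → β Y1 and Y1 → α Y1 | ε.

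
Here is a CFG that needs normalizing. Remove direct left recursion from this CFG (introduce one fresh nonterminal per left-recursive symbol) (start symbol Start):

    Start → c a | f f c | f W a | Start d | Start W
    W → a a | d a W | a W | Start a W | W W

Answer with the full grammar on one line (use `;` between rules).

Start → c a Start1 | f f c Start1 | f W a Start1; W → a a W1 | d a W W1 | a W W1 | Start a W W1; Start1 → d Start1 | W Start1 | ε; W1 → W W1 | ε

Directly left-recursive nonterminals: Start, W.
For Start: α = {d, W}, β = {c a, f f c, f W a}. Rewrite as Start → β Start1 and Start1 → α Start1 | ε.
For W: α = {W}, β = {a a, d a W, a W, Start a W}. Rewrite as W → β W1 and W1 → α W1 | ε.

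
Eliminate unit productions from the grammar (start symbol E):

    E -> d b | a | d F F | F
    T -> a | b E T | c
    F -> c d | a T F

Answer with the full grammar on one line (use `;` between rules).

Unit pairs: E ⇒* {F}.
Replace each nonterminal's rules with the union of the non-unit rules of every nonterminal it unit-derives.

E -> d b | a | d F F | c d | a T F; T -> a | b E T | c; F -> c d | a T F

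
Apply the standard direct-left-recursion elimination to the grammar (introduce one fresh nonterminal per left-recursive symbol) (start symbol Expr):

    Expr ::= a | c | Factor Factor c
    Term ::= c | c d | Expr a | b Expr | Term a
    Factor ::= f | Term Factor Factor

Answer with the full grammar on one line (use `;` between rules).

Term is directly left-recursive.
For Term: α = {a}, β = {c, c d, Expr a, b Expr}. Rewrite as Term → β Term1 and Term1 → α Term1 | ε.

Expr ::= a | c | Factor Factor c; Term ::= c Term1 | c d Term1 | Expr a Term1 | b Expr Term1; Factor ::= f | Term Factor Factor; Term1 ::= a Term1 | ε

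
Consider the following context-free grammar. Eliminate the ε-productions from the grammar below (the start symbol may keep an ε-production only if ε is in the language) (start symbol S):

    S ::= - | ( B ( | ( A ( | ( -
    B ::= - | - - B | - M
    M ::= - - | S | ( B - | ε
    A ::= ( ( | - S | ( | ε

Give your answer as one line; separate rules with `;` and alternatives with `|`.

S ::= - | ( B ( | ( A ( | ( ( | ( -; B ::= - | - - B | - M; M ::= - - | S | ( B -; A ::= ( ( | - S | (

Nullable nonterminals: {A, M}.
ε ∉ L(G), so no ε-production is kept.
Add the nullable-subset variants: S → ( A ( gives ( A ( | ( (.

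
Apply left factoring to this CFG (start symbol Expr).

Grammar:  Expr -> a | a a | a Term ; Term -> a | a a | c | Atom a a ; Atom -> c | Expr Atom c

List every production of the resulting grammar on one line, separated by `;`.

Expr has alternatives sharing prefix 'a': factor to Expr → a Expr1 with Expr1 → ε | a | Term.
Term has alternatives sharing prefix 'a': factor to Term → a Term1 with Term1 → ε | a.

Expr -> a Expr1; Term -> c | Atom a a | a Term1; Atom -> c | Expr Atom c; Expr1 -> ε | a | Term; Term1 -> ε | a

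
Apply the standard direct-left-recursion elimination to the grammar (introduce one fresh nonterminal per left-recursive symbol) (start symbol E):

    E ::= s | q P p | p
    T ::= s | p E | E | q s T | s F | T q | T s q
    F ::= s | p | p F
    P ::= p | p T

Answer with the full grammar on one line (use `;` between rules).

E ::= s | q P p | p; T ::= s T' | p E T' | E T' | q s T T' | s F T'; F ::= s | p | p F; P ::= p | p T; T' ::= q T' | s q T' | ε

Directly left-recursive nonterminal: T.
For T: α = {q, s q}, β = {s, p E, E, q s T, s F}. Rewrite as T → β T' and T' → α T' | ε.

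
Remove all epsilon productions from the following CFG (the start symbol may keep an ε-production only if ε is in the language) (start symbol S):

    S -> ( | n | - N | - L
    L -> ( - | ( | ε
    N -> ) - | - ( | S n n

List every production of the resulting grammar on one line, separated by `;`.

S -> ( | n | - N | - L | -; L -> ( - | (; N -> ) - | - ( | S n n

Nullable set = {L}.
ε ∉ L(G), so no ε-production is kept.
Add the nullable-subset variants: S → - L gives - L | -.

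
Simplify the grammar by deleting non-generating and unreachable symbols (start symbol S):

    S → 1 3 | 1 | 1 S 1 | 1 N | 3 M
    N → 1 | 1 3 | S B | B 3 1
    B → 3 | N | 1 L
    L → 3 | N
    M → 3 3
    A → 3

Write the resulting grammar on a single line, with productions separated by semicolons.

Generating nonterminals: {A, B, L, M, N, S}.
Reachable from S after that: {B, L, M, N, S}.
Removed useless symbols: {A} and every production mentioning them.

S → 1 3 | 1 | 1 S 1 | 1 N | 3 M; N → 1 | 1 3 | S B | B 3 1; B → 3 | N | 1 L; L → 3 | N; M → 3 3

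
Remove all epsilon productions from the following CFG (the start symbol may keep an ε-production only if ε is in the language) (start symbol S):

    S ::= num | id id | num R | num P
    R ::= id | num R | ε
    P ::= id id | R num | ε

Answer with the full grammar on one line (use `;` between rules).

S ::= num | id id | num R | num P; R ::= id | num R | num; P ::= id id | R num | num

Nullable set = {P, R}.
ε ∉ L(G), so no ε-production is kept.
Expand every rule over subsets of its nullable positions: R → num R gives num R | num. P → R num gives R num | num.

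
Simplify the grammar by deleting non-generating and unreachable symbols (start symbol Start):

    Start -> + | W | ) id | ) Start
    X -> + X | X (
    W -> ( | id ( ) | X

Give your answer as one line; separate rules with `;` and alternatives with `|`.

Generating nonterminals: {Start, W}.
Reachable from Start after that: {Start, W}.
Removed useless symbols: {X} and every production mentioning them.

Start -> + | W | ) id | ) Start; W -> ( | id ( )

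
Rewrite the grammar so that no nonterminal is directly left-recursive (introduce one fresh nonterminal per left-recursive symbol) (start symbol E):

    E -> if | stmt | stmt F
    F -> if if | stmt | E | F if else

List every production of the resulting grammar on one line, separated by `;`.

E -> if | stmt | stmt F; F -> if if F' | stmt F' | E F'; F' -> if else F' | ε

F is directly left-recursive.
For F: α = {if else}, β = {if if, stmt, E}. Rewrite as F → β F' and F' → α F' | ε.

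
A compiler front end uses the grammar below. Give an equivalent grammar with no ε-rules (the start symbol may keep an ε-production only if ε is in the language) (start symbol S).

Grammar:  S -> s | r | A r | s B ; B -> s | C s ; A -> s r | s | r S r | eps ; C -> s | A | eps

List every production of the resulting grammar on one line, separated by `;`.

The nullable symbols are {A, C}.
ε ∉ L(G), so no ε-production is kept.

S -> s | r | A r | s B; B -> s | C s; A -> s r | s | r S r; C -> s | A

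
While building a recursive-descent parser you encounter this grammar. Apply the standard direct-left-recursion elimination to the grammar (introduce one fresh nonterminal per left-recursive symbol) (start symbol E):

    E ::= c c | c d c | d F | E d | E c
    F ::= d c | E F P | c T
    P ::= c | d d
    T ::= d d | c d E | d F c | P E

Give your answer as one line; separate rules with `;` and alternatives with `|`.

Left recursion appears on E.
For E: α = {d, c}, β = {c c, c d c, d F}. Rewrite as E → β E' and E' → α E' | ε.

E ::= c c E' | c d c E' | d F E'; F ::= d c | E F P | c T; P ::= c | d d; T ::= d d | c d E | d F c | P E; E' ::= d E' | c E' | epsilon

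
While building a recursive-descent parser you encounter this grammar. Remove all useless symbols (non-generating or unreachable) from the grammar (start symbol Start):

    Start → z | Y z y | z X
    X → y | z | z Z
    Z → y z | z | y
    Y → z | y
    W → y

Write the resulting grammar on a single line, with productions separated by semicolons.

Start → z | Y z y | z X; X → y | z | z Z; Z → y z | z | y; Y → z | y

Generating nonterminals: {Start, W, X, Y, Z}.
Reachable from Start after that: {Start, X, Y, Z}.
Removed useless symbols: {W} and every production mentioning them.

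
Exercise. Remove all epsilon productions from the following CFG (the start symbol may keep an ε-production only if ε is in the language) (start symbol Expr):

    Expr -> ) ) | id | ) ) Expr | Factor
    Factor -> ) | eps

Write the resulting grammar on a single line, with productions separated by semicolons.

Nullable set = {Expr, Factor}.
ε ∈ L(G) since Expr is nullable, so keep Expr → ε.

Expr -> ) ) | id | ) ) Expr | Factor | ε; Factor -> )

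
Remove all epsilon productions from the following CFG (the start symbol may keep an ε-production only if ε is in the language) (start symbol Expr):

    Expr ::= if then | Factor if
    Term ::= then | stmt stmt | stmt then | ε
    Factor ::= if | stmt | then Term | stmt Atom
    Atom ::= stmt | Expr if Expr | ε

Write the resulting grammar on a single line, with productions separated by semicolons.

Expr ::= if then | Factor if; Term ::= then | stmt stmt | stmt then; Factor ::= if | stmt | then Term | then | stmt Atom; Atom ::= stmt | Expr if Expr

Nullable nonterminals: {Atom, Term}.
ε ∉ L(G), so no ε-production is kept.
For each production, add variants omitting each subset of nullable occurrences: Factor → then Term gives then Term | then.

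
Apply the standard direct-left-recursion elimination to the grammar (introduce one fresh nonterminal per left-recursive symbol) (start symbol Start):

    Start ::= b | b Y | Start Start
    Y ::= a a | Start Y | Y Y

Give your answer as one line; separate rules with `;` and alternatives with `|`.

Start ::= b Start1 | b Y Start1; Y ::= a a Y1 | Start Y Y1; Start1 ::= Start Start1 | epsilon; Y1 ::= Y Y1 | epsilon

Directly left-recursive nonterminals: Start, Y.
For Start: α = {Start}, β = {b, b Y}. Rewrite as Start → β Start1 and Start1 → α Start1 | ε.
For Y: α = {Y}, β = {a a, Start Y}. Rewrite as Y → β Y1 and Y1 → α Y1 | ε.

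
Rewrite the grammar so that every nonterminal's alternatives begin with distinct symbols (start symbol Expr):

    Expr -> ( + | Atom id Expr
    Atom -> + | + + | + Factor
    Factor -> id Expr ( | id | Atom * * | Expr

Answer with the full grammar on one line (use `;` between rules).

Expr -> ( + | Atom id Expr; Atom -> + Atom1; Factor -> Atom * * | Expr | id Factor1; Atom1 -> eps | + | Factor; Factor1 -> Expr ( | eps

Atom has alternatives sharing prefix '+': factor to Atom → + Atom1 with Atom1 → ε | + | Factor.
Factor has alternatives sharing prefix 'id': factor to Factor → id Factor1 with Factor1 → Expr ( | ε.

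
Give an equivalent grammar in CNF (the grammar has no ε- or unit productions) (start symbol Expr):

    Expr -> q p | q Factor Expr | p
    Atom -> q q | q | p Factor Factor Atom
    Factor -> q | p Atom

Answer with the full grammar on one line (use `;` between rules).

Expr -> X1 X2 | X1 Y1 | p; Atom -> X1 X1 | q | X2 Y2; Factor -> q | X2 Atom; X1 -> q; X2 -> p; Y1 -> Factor Expr; Y2 -> Factor Y3; Y3 -> Factor Atom

Introduce a nonterminal for each terminal appearing in a rule of length ≥ 2: X1 → q, X2 → p.
Binarize each right-hand side of length ≥ 3 by chaining fresh nonterminals (Y1, Y2, …): affected rules were Expr → X1 Factor Expr; Atom → X2 Factor Factor Atom.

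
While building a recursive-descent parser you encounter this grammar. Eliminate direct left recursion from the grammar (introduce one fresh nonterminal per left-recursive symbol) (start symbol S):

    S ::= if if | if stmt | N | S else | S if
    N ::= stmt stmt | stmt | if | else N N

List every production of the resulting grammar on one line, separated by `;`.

S ::= if if S' | if stmt S' | N S'; N ::= stmt stmt | stmt | if | else N N; S' ::= else S' | if S' | epsilon

Directly left-recursive nonterminal: S.
For S: α = {else, if}, β = {if if, if stmt, N}. Rewrite as S → β S' and S' → α S' | ε.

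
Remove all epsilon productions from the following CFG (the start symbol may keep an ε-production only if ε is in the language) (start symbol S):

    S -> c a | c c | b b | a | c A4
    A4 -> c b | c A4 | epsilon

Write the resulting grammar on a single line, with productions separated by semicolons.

The nullable symbols are {A4}.
ε ∉ L(G), so no ε-production is kept.
Expand every rule over subsets of its nullable positions: S → c A4 gives c A4 | c. A4 → c A4 gives c A4 | c.

S -> c a | c c | b b | a | c A4 | c; A4 -> c b | c A4 | c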